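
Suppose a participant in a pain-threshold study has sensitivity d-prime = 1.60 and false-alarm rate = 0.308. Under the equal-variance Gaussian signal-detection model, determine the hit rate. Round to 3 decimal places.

z(false-alarm rate) = z(0.308) = -0.5015
z(H) = z(FA) + d' = -0.5015 + 1.60 = 1.0985
hit rate = Φ(1.0985) = 0.8640

hit rate = 0.864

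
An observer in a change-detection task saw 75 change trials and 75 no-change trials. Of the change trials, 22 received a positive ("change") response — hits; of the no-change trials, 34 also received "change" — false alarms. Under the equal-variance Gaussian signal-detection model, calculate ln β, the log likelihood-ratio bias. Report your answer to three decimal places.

H = 22/75 = 0.2933
FA = 34/75 = 0.4533
Φ⁻¹(H) = Φ⁻¹(0.2933) = -0.5438
Φ⁻¹(FA) = Φ⁻¹(0.4533) = -0.1173
ln β = −½·[z(H)² − z(FA)²] = −0.5 × (0.2957 − 0.0138) = -0.14095

ln β = -0.141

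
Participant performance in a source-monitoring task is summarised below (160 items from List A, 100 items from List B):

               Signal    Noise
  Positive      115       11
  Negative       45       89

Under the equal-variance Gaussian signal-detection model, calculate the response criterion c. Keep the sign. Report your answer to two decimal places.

c = 0.32

H = 115/160 = 0.7188
FA = 11/100 = 0.1100
z(0.7188) = 0.579, z(0.1100) = -1.227
c = −½·[z(H) + z(FA)] = −0.5 × (0.579 + (-1.227)) = 0.324
c > 0: the participant has a conservative response bias.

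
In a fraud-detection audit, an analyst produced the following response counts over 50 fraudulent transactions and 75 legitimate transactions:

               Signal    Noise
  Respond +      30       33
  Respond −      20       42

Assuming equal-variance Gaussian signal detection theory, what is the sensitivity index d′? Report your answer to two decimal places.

d′ = 0.40

H = 30/50 = 0.6000
FA = 33/75 = 0.4400
z(H) = z(0.6000) = 0.253
z(FA) = z(0.4400) = -0.151
d' = z(H) − z(FA) = 0.253 − (-0.151) = 0.404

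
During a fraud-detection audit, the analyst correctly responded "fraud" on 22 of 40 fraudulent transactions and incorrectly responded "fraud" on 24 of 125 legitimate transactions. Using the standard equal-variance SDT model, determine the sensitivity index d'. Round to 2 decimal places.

H = 22/40 = 0.5500
FA = 24/125 = 0.1920
Φ⁻¹(H) = Φ⁻¹(0.5500) = 0.126
Φ⁻¹(FA) = Φ⁻¹(0.1920) = -0.871
d' = z(H) − z(FA) = 0.126 − (-0.871) = 0.997

d' = 1.00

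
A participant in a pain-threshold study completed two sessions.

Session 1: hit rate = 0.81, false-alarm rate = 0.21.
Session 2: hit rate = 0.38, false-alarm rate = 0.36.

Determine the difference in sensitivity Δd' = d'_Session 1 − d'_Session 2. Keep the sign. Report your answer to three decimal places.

Session 1: z(0.81) = 0.8779, z(0.21) = -0.8064, d' = 1.6843
Session 2: z(0.38) = -0.3055, z(0.36) = -0.3585, d' = 0.0530
Δd' = d'_Session 1 − d'_Session 2 = 1.6843 − 0.0530 = 1.6313
Session 1 has the higher sensitivity.

Δd' = 1.631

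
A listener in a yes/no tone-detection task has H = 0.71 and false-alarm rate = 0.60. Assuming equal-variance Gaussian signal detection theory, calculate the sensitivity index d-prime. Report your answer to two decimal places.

d-prime = 0.30

z(0.71) = 0.553, z(0.60) = 0.253
d' = z(H) − z(FA) = 0.553 − 0.253 = 0.300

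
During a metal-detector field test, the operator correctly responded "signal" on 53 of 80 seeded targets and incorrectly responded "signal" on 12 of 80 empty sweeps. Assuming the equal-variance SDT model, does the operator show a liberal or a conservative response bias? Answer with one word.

z(H) = 0.419, z(FA) = -1.036
c = −½·(z(H) + z(FA)) = 0.3085
c > 0 → conservative criterion (biased toward responding “no”).

conservative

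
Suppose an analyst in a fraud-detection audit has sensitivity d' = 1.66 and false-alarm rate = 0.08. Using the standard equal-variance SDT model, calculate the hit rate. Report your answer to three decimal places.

hit rate = 0.601

z(false-alarm rate) = z(0.08) = -1.4051
z(H) = z(FA) + d' = -1.4051 + 1.66 = 0.2549
hit rate = Φ(0.2549) = 0.6006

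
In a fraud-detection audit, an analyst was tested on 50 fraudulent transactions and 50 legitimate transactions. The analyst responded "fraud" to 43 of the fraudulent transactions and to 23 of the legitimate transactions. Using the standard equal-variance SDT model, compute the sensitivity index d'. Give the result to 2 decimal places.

d' = 1.18

H = 43/50 = 0.8600
FA = 23/50 = 0.4600
Φ⁻¹(H) = Φ⁻¹(0.8600) = 1.0803
Φ⁻¹(FA) = Φ⁻¹(0.4600) = -0.1004
d' = z(H) − z(FA) = 1.0803 − (-0.1004) = 1.1807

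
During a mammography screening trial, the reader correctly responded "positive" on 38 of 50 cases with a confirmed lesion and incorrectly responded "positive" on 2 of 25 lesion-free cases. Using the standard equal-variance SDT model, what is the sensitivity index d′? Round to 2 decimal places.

H = 38/50 = 0.7600
FA = 2/25 = 0.0800
z(H) = z(0.7600) = 0.7063
z(FA) = z(0.0800) = -1.4051
d' = z(H) − z(FA) = 0.7063 − (-1.4051) = 2.1114

d′ = 2.11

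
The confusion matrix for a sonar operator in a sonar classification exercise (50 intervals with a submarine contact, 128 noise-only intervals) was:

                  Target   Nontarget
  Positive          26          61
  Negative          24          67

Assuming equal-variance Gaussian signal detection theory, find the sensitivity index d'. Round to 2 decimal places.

d' = 0.11

H = 26/50 = 0.5200
FA = 61/128 = 0.4766
z(0.5200) = 0.050, z(0.4766) = -0.059
d' = z(H) − z(FA) = 0.050 − (-0.059) = 0.109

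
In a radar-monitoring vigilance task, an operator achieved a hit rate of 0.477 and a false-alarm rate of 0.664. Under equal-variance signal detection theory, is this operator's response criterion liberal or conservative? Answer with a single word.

liberal

z(H) = -0.058, z(FA) = 0.423
c = −½·(z(H) + z(FA)) = -0.1825
c < 0 → liberal criterion (biased toward responding “yes”).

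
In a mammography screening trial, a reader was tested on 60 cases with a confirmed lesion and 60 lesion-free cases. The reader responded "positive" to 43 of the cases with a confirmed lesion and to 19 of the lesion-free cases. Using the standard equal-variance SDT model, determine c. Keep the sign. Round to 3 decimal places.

c = -0.048

H = 43/60 = 0.7167
FA = 19/60 = 0.3167
z(H) = z(0.7167) = 0.5731
z(FA) = z(0.3167) = -0.4769
c = −½·[z(H) + z(FA)] = −0.5 × (0.5731 + (-0.4769)) = -0.0481
c < 0: the reader has a liberal response bias.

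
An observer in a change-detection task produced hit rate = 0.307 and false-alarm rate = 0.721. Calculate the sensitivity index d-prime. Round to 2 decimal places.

d-prime = -1.09

z(H) = -0.504
z(FA) = 0.586
d' = z(H) − z(FA) = -0.504 − 0.586 = -1.090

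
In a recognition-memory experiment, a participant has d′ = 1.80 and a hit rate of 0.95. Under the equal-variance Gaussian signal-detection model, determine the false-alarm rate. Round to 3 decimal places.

z(hit rate) = z(0.95) = 1.6449
z(FA) = z(H) − d' = 1.6449 − 1.80 = -0.1551
false-alarm rate = Φ(-0.1551) = 0.4384

false-alarm rate = 0.438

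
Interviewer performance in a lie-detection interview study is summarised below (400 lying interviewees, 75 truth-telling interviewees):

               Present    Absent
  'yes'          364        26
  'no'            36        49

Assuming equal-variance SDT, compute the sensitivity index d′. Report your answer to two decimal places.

H = 364/400 = 0.9100
FA = 26/75 = 0.3467
z(0.9100) = 1.341, z(0.3467) = -0.394
d' = z(H) − z(FA) = 1.341 − (-0.394) = 1.735

d′ = 1.74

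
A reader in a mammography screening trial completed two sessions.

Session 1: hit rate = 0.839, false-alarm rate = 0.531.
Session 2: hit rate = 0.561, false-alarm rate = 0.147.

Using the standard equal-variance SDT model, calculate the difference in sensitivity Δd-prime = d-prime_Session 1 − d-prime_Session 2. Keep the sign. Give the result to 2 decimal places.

Session 1: z(0.839) = 0.990, z(0.531) = 0.078, d' = 0.912
Session 2: z(0.561) = 0.154, z(0.147) = -1.049, d' = 1.203
Δd' = d'_Session 1 − d'_Session 2 = 0.912 − 1.203 = -0.291
Session 2 has the higher sensitivity.

Δd-prime = -0.29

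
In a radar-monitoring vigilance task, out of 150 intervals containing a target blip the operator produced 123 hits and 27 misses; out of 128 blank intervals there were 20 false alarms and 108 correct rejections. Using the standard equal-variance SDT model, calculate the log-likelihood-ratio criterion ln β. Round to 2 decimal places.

ln β = 0.09

H = 123/150 = 0.8200
FA = 20/128 = 0.1562
Φ⁻¹(H) = Φ⁻¹(0.8200) = 0.915
Φ⁻¹(FA) = Φ⁻¹(0.1562) = -1.010
ln β = −½·[z(H)² − z(FA)²] = −0.5 × (0.837 − 1.020) = 0.0915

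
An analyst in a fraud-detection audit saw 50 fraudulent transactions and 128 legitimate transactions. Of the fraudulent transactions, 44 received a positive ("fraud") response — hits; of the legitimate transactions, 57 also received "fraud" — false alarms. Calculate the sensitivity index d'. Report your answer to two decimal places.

d' = 1.31

H = 44/50 = 0.8800
FA = 57/128 = 0.4453
z(H) = z(0.8800) = 1.175
z(FA) = z(0.4453) = -0.138
d' = z(H) − z(FA) = 1.175 − (-0.138) = 1.313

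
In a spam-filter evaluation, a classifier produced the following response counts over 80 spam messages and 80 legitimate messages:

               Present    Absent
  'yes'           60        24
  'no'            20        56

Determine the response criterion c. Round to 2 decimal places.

H = 60/80 = 0.7500
FA = 24/80 = 0.3000
Φ⁻¹(H) = Φ⁻¹(0.7500) = 0.6745
Φ⁻¹(FA) = Φ⁻¹(0.3000) = -0.5244
c = −½·[z(H) + z(FA)] = −0.5 × (0.6745 + (-0.5244)) = -0.07505
c < 0: the classifier has a liberal response bias.

c = -0.08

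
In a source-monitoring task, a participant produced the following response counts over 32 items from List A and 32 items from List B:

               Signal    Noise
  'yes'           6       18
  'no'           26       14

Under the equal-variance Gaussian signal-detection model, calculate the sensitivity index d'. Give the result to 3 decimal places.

d' = -1.044

H = 6/32 = 0.1875
FA = 18/32 = 0.5625
z(0.1875) = -0.8871, z(0.5625) = 0.1573
d' = z(H) − z(FA) = -0.8871 − 0.1573 = -1.0444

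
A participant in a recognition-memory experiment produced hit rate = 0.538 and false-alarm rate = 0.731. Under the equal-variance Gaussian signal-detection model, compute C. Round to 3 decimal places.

C = -0.356

Φ⁻¹(H) = Φ⁻¹(0.538) = 0.0954
Φ⁻¹(FA) = Φ⁻¹(0.731) = 0.6158
c = −½·[z(H) + z(FA)] = −0.5 × (0.0954 + 0.6158) = -0.3556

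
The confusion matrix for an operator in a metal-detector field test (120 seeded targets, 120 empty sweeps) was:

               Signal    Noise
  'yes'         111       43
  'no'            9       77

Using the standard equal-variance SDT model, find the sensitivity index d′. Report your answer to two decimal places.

H = 111/120 = 0.9250
FA = 43/120 = 0.3583
z(0.9250) = 1.4395, z(0.3583) = -0.3630
d' = z(H) − z(FA) = 1.4395 − (-0.3630) = 1.8025

d′ = 1.80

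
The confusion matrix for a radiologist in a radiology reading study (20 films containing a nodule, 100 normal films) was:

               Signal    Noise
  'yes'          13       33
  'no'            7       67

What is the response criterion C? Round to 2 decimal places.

C = 0.03

H = 13/20 = 0.6500
FA = 33/100 = 0.3300
z(H) = z(0.6500) = 0.3853
z(FA) = z(0.3300) = -0.4399
c = −½·[z(H) + z(FA)] = −0.5 × (0.3853 + (-0.4399)) = 0.0273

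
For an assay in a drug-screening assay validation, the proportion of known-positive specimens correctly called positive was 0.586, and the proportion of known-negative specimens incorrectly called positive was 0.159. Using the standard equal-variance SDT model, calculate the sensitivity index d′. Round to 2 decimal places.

Φ⁻¹(H) = Φ⁻¹(0.586) = 0.217
Φ⁻¹(FA) = Φ⁻¹(0.159) = -0.999
d' = z(H) − z(FA) = 0.217 − (-0.999) = 1.216

d′ = 1.22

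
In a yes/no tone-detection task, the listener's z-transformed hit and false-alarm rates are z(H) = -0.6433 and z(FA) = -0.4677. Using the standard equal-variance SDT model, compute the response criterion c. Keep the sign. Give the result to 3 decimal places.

c = 0.556

c = −½·[z(H) + z(FA)] = −½·(-0.6433 + (-0.4677)) = 0.5555
c > 0: the listener has a conservative response bias.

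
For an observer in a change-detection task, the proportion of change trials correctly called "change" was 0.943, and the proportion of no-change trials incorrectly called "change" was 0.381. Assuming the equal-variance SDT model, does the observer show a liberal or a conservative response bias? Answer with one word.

z(H) = 1.580, z(FA) = -0.303
c = −½·(z(H) + z(FA)) = -0.6385
c < 0 → liberal criterion (biased toward responding “yes”).

liberal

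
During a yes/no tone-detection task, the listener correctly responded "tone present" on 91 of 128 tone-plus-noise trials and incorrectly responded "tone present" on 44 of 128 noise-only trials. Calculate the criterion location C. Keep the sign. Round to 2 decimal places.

H = 91/128 = 0.7109
FA = 44/128 = 0.3438
Φ⁻¹(H) = 0.5560
Φ⁻¹(FA) = -0.4021
c = −½·[z(H) + z(FA)] = −0.5 × (0.5560 + (-0.4021)) = -0.07695

C = -0.08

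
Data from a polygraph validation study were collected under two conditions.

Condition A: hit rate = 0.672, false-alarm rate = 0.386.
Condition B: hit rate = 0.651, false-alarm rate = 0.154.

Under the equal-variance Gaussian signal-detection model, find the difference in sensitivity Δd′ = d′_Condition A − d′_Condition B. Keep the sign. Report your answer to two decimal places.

Condition A: z(0.672) = 0.445, z(0.386) = -0.290, d' = 0.735
Condition B: z(0.651) = 0.388, z(0.154) = -1.019, d' = 1.407
Δd' = d'_Condition A − d'_Condition B = 0.735 − 1.407 = -0.672
Condition B has the higher sensitivity.

Δd′ = -0.67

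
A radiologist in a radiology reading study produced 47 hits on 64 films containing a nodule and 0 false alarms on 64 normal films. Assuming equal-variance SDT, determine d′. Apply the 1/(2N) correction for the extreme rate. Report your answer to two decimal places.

d′ = 3.04

The false-alarm rate is 0/64 = 0, so apply the 1/(2N) correction: FA → 1/(2·64) = 0.00781.
z(H) = z(0.73438) = 0.626
z(FA) = z(0.00781) = -2.418
d' = 0.626 − (-2.418) = 3.044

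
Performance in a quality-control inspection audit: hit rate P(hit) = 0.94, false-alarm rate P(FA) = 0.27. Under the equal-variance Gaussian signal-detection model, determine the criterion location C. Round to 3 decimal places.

C = -0.471

z(0.94) = 1.5548, z(0.27) = -0.6128
c = −½·[z(H) + z(FA)] = −0.5 × (1.5548 + (-0.6128)) = -0.4710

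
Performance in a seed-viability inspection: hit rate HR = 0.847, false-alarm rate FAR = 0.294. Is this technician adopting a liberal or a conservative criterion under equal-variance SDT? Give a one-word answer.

z(H) = 1.024, z(FA) = -0.542
c = −½·(z(H) + z(FA)) = -0.241
c < 0 → liberal criterion (biased toward responding “yes”).

liberal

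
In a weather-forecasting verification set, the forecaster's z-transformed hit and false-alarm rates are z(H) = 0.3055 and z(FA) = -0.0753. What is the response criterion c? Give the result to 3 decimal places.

c = −½·[z(H) + z(FA)] = −½·(0.3055 + (-0.0753)) = -0.1151
c < 0: the forecaster has a liberal response bias.

c = -0.115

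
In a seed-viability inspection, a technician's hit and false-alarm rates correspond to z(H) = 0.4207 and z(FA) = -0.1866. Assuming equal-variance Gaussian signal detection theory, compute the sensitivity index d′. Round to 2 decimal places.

d′ = 0.61

d' = z(H) − z(FA) = 0.4207 − (-0.1866) = 0.6073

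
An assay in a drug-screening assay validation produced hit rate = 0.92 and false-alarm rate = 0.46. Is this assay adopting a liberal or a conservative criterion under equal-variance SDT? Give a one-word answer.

liberal

z(H) = 1.405, z(FA) = -0.100
c = −½·(z(H) + z(FA)) = -0.6525
c < 0 → liberal criterion (biased toward responding “yes”).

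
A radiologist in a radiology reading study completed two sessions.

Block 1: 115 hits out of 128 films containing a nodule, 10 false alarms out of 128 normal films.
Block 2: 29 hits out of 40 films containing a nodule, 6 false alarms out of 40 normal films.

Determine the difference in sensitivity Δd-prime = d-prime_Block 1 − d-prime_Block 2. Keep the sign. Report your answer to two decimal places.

Δd-prime = 1.06

Block 1: z(0.8984) = 1.272, z(0.0781) = -1.418, d' = 2.690
Block 2: z(0.7250) = 0.598, z(0.1500) = -1.036, d' = 1.634
Δd' = d'_Block 1 − d'_Block 2 = 2.690 − 1.634 = 1.056
Block 1 has the higher sensitivity.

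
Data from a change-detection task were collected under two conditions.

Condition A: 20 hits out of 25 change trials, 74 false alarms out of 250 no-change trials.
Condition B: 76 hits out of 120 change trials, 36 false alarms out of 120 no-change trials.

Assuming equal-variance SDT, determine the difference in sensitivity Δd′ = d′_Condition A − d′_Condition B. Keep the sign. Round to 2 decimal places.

Condition A: z(0.8000) = 0.842, z(0.2960) = -0.536, d' = 1.378
Condition B: z(0.6333) = 0.341, z(0.3000) = -0.524, d' = 0.865
Δd' = d'_Condition A − d'_Condition B = 1.378 − 0.865 = 0.513
Condition A has the higher sensitivity.

Δd′ = 0.51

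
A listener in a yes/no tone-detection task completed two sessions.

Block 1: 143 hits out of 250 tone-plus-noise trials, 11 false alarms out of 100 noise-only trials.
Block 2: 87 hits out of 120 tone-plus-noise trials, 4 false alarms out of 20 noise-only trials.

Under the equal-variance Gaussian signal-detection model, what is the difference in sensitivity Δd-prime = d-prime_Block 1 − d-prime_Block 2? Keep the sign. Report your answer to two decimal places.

Δd-prime = -0.03

Block 1: z(0.5720) = 0.181, z(0.1100) = -1.227, d' = 1.408
Block 2: z(0.7250) = 0.598, z(0.2000) = -0.842, d' = 1.440
Δd' = d'_Block 1 − d'_Block 2 = 1.408 − 1.440 = -0.032
Block 2 has the higher sensitivity.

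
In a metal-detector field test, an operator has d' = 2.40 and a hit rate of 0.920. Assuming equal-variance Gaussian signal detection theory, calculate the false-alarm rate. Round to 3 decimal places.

false-alarm rate = 0.160

z(hit rate) = z(0.920) = 1.4051
z(FA) = z(H) − d' = 1.4051 − 2.40 = -0.9949
false-alarm rate = Φ(-0.9949) = 0.1599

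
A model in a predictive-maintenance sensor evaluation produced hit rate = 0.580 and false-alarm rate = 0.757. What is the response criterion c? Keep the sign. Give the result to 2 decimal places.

c = -0.45

Φ⁻¹(H) = Φ⁻¹(0.580) = 0.2019
Φ⁻¹(FA) = Φ⁻¹(0.757) = 0.6967
c = −½·[z(H) + z(FA)] = −0.5 × (0.2019 + 0.6967) = -0.4493
c < 0: the model has a liberal response bias.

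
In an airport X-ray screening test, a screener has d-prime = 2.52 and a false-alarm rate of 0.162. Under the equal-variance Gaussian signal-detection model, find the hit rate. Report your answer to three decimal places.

hit rate = 0.937

z(false-alarm rate) = z(0.162) = -0.9863
z(H) = z(FA) + d' = -0.9863 + 2.52 = 1.5337
hit rate = Φ(1.5337) = 0.9374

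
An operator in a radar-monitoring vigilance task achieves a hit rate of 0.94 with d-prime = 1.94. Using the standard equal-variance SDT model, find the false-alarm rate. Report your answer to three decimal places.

false-alarm rate = 0.350

z(hit rate) = z(0.94) = 1.5548
z(FA) = z(H) − d' = 1.5548 − 1.94 = -0.3852
false-alarm rate = Φ(-0.3852) = 0.3500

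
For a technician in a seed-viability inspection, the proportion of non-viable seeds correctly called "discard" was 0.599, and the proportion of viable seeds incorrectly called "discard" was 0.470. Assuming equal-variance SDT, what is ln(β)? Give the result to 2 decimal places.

z(H) = z(0.599) = 0.251
z(FA) = z(0.470) = -0.075
ln β = −½·[z(H)² − z(FA)²] = −0.5 × (0.063 − 0.006) = -0.0285

ln β = -0.03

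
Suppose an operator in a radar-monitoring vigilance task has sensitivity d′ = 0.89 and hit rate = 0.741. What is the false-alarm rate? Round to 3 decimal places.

false-alarm rate = 0.404

z(hit rate) = z(0.741) = 0.6464
z(FA) = z(H) − d' = 0.6464 − 0.89 = -0.2436
false-alarm rate = Φ(-0.2436) = 0.4038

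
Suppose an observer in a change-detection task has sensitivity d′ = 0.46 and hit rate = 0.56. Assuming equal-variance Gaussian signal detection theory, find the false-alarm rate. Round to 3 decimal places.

z(hit rate) = z(0.56) = 0.1510
z(FA) = z(H) − d' = 0.1510 − 0.46 = -0.3090
false-alarm rate = Φ(-0.3090) = 0.3787

false-alarm rate = 0.379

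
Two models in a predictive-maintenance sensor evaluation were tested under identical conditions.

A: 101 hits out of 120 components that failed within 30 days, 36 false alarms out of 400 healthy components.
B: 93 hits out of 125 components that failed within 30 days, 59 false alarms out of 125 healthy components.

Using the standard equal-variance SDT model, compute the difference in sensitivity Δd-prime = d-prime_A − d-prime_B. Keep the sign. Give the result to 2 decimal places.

A: z(0.8417) = 1.001, z(0.0900) = -1.341, d' = 2.342
B: z(0.7440) = 0.656, z(0.4720) = -0.070, d' = 0.726
Δd' = d'_A − d'_B = 2.342 − 0.726 = 1.616
A has the higher sensitivity.

Δd-prime = 1.62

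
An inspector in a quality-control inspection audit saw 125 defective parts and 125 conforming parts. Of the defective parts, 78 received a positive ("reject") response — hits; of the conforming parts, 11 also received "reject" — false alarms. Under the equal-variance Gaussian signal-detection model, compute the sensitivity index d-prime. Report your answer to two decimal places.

H = 78/125 = 0.6240
FA = 11/125 = 0.0880
z(0.6240) = 0.316, z(0.0880) = -1.353
d' = z(H) − z(FA) = 0.316 − (-1.353) = 1.669

d-prime = 1.67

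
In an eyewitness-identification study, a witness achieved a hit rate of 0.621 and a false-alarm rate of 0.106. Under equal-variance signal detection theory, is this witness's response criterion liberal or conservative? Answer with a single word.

conservative

z(H) = 0.308, z(FA) = -1.248
c = −½·(z(H) + z(FA)) = 0.470
c > 0 → conservative criterion (biased toward responding “no”).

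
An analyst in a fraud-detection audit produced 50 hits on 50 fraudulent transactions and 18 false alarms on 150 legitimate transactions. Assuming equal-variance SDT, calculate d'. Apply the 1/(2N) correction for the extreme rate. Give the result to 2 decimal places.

d' = 3.50

The hit rate is 50/50 = 1, so apply the 1/(2N) correction: H → 1 − 1/(2·50) = 0.99000.
z(H) = z(0.99000) = 2.326
z(FA) = z(0.12000) = -1.175
d' = 2.326 − (-1.175) = 3.501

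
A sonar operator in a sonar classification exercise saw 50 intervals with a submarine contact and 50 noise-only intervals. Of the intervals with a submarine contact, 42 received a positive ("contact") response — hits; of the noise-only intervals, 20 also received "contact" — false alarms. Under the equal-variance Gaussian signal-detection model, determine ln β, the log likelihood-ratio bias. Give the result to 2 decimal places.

ln β = -0.46

H = 42/50 = 0.8400
FA = 20/50 = 0.4000
Φ⁻¹(H) = Φ⁻¹(0.8400) = 0.994
Φ⁻¹(FA) = Φ⁻¹(0.4000) = -0.253
ln β = −½·[z(H)² − z(FA)²] = −0.5 × (0.988 − 0.064) = -0.462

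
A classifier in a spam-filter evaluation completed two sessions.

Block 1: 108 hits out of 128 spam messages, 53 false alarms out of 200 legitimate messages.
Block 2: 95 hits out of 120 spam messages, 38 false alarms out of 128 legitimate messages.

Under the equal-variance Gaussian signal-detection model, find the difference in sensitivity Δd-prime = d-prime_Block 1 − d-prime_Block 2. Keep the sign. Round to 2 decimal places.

Δd-prime = 0.29

Block 1: z(0.8438) = 1.010, z(0.2650) = -0.628, d' = 1.638
Block 2: z(0.7917) = 0.812, z(0.2969) = -0.533, d' = 1.345
Δd' = d'_Block 1 − d'_Block 2 = 1.638 − 1.345 = 0.293
Block 1 has the higher sensitivity.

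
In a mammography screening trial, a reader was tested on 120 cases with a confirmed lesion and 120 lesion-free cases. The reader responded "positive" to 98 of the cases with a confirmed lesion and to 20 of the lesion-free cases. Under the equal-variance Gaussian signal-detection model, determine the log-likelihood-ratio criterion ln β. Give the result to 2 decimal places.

ln β = 0.06

H = 98/120 = 0.8167
FA = 20/120 = 0.1667
z(0.8167) = 0.903, z(0.1667) = -0.967
ln β = −½·[z(H)² − z(FA)²] = −0.5 × (0.815 − 0.935) = 0.060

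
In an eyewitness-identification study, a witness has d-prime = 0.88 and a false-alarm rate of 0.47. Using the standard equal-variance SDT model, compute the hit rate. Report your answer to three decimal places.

z(false-alarm rate) = z(0.47) = -0.0753
z(H) = z(FA) + d' = -0.0753 + 0.88 = 0.8047
hit rate = Φ(0.8047) = 0.7895

hit rate = 0.790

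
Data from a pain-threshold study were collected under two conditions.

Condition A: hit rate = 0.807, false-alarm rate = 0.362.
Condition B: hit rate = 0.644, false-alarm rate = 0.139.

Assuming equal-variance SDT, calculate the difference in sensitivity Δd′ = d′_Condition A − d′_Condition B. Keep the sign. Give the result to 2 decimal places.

Condition A: z(0.807) = 0.867, z(0.362) = -0.353, d' = 1.220
Condition B: z(0.644) = 0.369, z(0.139) = -1.085, d' = 1.454
Δd' = d'_Condition A − d'_Condition B = 1.220 − 1.454 = -0.234
Condition B has the higher sensitivity.

Δd′ = -0.23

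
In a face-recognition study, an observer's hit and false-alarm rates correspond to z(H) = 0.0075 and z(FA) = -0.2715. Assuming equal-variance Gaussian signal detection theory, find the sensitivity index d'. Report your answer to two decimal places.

d' = z(H) − z(FA) = 0.0075 − (-0.2715) = 0.2790

d' = 0.28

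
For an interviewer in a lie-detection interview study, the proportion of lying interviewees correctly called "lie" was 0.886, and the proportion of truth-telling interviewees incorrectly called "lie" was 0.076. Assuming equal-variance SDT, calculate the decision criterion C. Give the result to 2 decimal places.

C = 0.11

z(H) = z(0.886) = 1.2055
z(FA) = z(0.076) = -1.4325
c = −½·[z(H) + z(FA)] = −0.5 × (1.2055 + (-1.4325)) = 0.1135
c > 0: the interviewer has a conservative response bias.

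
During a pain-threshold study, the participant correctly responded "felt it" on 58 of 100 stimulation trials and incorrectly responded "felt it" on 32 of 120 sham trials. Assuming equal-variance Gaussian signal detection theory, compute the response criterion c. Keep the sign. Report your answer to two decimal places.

H = 58/100 = 0.5800
FA = 32/120 = 0.2667
z(0.5800) = 0.2019, z(0.2667) = -0.6228
c = −½·[z(H) + z(FA)] = −0.5 × (0.2019 + (-0.6228)) = 0.21045
c > 0: the participant has a conservative response bias.

c = 0.21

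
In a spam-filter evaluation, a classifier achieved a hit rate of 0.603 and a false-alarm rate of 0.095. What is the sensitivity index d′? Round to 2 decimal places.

d′ = 1.57

z(H) = z(0.603) = 0.2611
z(FA) = z(0.095) = -1.3106
d' = z(H) − z(FA) = 0.2611 − (-1.3106) = 1.5717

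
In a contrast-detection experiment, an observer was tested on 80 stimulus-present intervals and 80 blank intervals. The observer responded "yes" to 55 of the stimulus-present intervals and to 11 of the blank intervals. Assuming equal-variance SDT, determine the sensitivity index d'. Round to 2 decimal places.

H = 55/80 = 0.6875
FA = 11/80 = 0.1375
Φ⁻¹(0.6875) = 0.4888, Φ⁻¹(0.1375) = -1.0916
d' = z(H) − z(FA) = 0.4888 − (-1.0916) = 1.5804

d' = 1.58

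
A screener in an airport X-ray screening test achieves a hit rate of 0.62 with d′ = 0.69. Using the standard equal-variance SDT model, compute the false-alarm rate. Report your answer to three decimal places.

false-alarm rate = 0.350

z(hit rate) = z(0.62) = 0.3055
z(FA) = z(H) − d' = 0.3055 − 0.69 = -0.3845
false-alarm rate = Φ(-0.3845) = 0.3503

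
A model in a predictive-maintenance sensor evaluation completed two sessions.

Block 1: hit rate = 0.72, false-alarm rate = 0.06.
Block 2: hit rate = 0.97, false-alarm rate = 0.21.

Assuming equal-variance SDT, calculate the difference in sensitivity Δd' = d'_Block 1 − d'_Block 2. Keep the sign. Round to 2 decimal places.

Δd' = -0.55

Block 1: z(0.72) = 0.583, z(0.06) = -1.555, d' = 2.138
Block 2: z(0.97) = 1.881, z(0.21) = -0.806, d' = 2.687
Δd' = d'_Block 1 − d'_Block 2 = 2.138 − 2.687 = -0.549
Block 2 has the higher sensitivity.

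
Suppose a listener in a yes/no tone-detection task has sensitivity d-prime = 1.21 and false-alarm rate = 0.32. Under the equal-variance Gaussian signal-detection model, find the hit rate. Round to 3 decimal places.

hit rate = 0.771

z(false-alarm rate) = z(0.32) = -0.4677
z(H) = z(FA) + d' = -0.4677 + 1.21 = 0.7423
hit rate = Φ(0.7423) = 0.7710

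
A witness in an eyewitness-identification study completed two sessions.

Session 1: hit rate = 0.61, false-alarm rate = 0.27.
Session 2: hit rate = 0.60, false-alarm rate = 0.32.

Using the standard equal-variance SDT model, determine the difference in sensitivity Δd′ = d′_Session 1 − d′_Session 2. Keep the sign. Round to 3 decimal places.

Δd′ = 0.171

Session 1: z(0.61) = 0.2793, z(0.27) = -0.6128, d' = 0.8921
Session 2: z(0.60) = 0.2533, z(0.32) = -0.4677, d' = 0.7210
Δd' = d'_Session 1 − d'_Session 2 = 0.8921 − 0.7210 = 0.1711
Session 1 has the higher sensitivity.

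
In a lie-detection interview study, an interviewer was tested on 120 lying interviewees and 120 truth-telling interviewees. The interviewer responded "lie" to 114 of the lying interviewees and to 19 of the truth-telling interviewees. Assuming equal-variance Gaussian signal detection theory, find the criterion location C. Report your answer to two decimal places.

H = 114/120 = 0.9500
FA = 19/120 = 0.1583
Φ⁻¹(0.9500) = 1.645, Φ⁻¹(0.1583) = -1.001
c = −½·[z(H) + z(FA)] = −0.5 × (1.645 + (-1.001)) = -0.322
c < 0: the interviewer has a liberal response bias.

C = -0.32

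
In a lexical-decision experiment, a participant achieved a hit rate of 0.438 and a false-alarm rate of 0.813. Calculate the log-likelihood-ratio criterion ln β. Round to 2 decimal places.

Φ⁻¹(0.438) = -0.156, Φ⁻¹(0.813) = 0.889
ln β = −½·[z(H)² − z(FA)²] = −0.5 × (0.024 − 0.790) = 0.383

ln β = 0.38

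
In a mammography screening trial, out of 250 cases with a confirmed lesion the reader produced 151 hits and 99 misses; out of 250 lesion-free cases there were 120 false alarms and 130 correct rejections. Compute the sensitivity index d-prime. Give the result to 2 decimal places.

H = 151/250 = 0.6040
FA = 120/250 = 0.4800
z(H) = 0.264
z(FA) = -0.050
d' = z(H) − z(FA) = 0.264 − (-0.050) = 0.314

d-prime = 0.31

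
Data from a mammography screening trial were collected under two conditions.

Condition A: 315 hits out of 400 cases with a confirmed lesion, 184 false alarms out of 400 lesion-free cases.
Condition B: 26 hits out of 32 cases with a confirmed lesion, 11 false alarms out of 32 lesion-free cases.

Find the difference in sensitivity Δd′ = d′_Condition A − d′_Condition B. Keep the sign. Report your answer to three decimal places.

Condition A: z(0.7875) = 0.7978, z(0.4600) = -0.1004, d' = 0.8982
Condition B: z(0.8125) = 0.8871, z(0.3438) = -0.4021, d' = 1.2892
Δd' = d'_Condition A − d'_Condition B = 0.8982 − 1.2892 = -0.3910
Condition B has the higher sensitivity.

Δd′ = -0.391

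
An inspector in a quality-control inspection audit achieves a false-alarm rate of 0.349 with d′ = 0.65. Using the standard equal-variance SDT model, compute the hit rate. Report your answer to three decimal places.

z(false-alarm rate) = z(0.349) = -0.3880
z(H) = z(FA) + d' = -0.3880 + 0.65 = 0.2620
hit rate = Φ(0.2620) = 0.6033

hit rate = 0.603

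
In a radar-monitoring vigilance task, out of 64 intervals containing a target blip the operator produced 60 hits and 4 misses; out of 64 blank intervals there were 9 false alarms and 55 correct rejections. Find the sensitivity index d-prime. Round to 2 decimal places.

d-prime = 2.61

H = 60/64 = 0.9375
FA = 9/64 = 0.1406
Φ⁻¹(H) = 1.534
Φ⁻¹(FA) = -1.078
d' = z(H) − z(FA) = 1.534 − (-1.078) = 2.612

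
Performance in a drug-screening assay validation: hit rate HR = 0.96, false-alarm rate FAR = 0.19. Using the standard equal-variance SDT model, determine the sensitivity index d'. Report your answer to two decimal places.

d' = 2.63

z(H) = 1.751
z(FA) = -0.878
d' = z(H) − z(FA) = 1.751 − (-0.878) = 2.629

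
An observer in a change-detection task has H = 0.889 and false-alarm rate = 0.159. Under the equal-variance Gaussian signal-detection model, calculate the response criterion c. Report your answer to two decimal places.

c = -0.11

Φ⁻¹(0.889) = 1.2212, Φ⁻¹(0.159) = -0.9986
c = −½·[z(H) + z(FA)] = −0.5 × (1.2212 + (-0.9986)) = -0.1113
c < 0: the observer has a liberal response bias.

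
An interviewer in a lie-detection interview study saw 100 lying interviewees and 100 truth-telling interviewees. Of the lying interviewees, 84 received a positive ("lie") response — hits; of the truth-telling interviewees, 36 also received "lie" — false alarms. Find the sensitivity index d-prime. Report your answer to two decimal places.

d-prime = 1.35

H = 84/100 = 0.8400
FA = 36/100 = 0.3600
z(H) = z(0.8400) = 0.9945
z(FA) = z(0.3600) = -0.3585
d' = z(H) − z(FA) = 0.9945 − (-0.3585) = 1.3530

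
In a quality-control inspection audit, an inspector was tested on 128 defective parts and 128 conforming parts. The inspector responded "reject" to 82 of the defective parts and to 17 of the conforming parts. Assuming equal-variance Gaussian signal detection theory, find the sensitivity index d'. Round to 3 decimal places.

H = 82/128 = 0.6406
FA = 17/128 = 0.1328
z(H) = 0.3601
z(FA) = -1.1133
d' = z(H) − z(FA) = 0.3601 − (-1.1133) = 1.4734

d' = 1.473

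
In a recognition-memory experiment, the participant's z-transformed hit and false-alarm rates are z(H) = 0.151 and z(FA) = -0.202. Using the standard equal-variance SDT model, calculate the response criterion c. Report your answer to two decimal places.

c = −½·[z(H) + z(FA)] = −½·(0.151 + (-0.202)) = 0.0255
c > 0: the participant has a conservative response bias.

c = 0.03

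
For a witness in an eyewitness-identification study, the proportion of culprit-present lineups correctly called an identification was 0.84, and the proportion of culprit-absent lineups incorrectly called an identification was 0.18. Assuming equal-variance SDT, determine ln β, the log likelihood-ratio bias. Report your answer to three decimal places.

ln β = -0.076

z(H) = z(0.84) = 0.9945
z(FA) = z(0.18) = -0.9154
ln β = −½·[z(H)² − z(FA)²] = −0.5 × (0.9890 − 0.8380) = -0.0755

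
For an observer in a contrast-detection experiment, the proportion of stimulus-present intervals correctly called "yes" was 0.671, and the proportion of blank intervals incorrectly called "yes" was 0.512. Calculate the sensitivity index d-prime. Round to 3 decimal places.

z(0.671) = 0.4427, z(0.512) = 0.0301
d' = z(H) − z(FA) = 0.4427 − 0.0301 = 0.4126

d-prime = 0.413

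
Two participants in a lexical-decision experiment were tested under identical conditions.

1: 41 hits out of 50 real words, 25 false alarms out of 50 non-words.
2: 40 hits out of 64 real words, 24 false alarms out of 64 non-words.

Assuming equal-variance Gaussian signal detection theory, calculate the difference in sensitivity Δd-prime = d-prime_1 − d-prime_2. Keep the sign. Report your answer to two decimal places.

1: z(0.8200) = 0.915, z(0.5000) = 0.000, d' = 0.915
2: z(0.6250) = 0.319, z(0.3750) = -0.319, d' = 0.638
Δd' = d'_1 − d'_2 = 0.915 − 0.638 = 0.277
1 has the higher sensitivity.

Δd-prime = 0.28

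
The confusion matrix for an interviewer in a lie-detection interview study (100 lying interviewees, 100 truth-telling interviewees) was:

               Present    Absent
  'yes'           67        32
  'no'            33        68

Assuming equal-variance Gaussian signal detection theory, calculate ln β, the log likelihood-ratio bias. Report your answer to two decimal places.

H = 67/100 = 0.6700
FA = 32/100 = 0.3200
Φ⁻¹(0.6700) = 0.440, Φ⁻¹(0.3200) = -0.468
ln β = −½·[z(H)² − z(FA)²] = −0.5 × (0.194 − 0.219) = 0.0125

ln β = 0.01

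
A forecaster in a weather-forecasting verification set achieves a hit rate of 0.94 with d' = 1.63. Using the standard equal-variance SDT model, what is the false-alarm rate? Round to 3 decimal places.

z(hit rate) = z(0.94) = 1.5548
z(FA) = z(H) − d' = 1.5548 − 1.63 = -0.0752
false-alarm rate = Φ(-0.0752) = 0.4700

false-alarm rate = 0.470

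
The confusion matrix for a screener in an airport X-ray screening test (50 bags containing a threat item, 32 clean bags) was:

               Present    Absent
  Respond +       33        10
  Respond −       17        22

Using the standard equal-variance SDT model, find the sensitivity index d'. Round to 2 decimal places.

d' = 0.90

H = 33/50 = 0.6600
FA = 10/32 = 0.3125
z(H) = 0.412
z(FA) = -0.489
d' = z(H) − z(FA) = 0.412 − (-0.489) = 0.901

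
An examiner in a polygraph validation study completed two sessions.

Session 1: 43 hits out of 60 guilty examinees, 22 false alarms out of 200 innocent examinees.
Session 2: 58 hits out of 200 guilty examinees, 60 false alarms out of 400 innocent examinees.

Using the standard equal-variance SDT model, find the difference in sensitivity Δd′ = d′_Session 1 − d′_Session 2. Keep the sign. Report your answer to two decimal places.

Δd′ = 1.32

Session 1: z(0.7167) = 0.573, z(0.1100) = -1.227, d' = 1.800
Session 2: z(0.2900) = -0.553, z(0.1500) = -1.036, d' = 0.483
Δd' = d'_Session 1 − d'_Session 2 = 1.800 − 0.483 = 1.317
Session 1 has the higher sensitivity.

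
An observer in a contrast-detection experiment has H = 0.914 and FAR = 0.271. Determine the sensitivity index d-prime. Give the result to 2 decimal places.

d-prime = 1.98

z(H) = z(0.914) = 1.3658
z(FA) = z(0.271) = -0.6098
d' = z(H) − z(FA) = 1.3658 − (-0.6098) = 1.9756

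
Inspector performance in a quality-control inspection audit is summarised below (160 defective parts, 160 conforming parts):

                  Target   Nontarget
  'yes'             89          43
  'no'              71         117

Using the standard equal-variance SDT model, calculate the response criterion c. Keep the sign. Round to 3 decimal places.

c = 0.238

H = 89/160 = 0.5563
FA = 43/160 = 0.2687
z(H) = 0.1416
z(FA) = -0.6167
c = −½·[z(H) + z(FA)] = −0.5 × (0.1416 + (-0.6167)) = 0.23755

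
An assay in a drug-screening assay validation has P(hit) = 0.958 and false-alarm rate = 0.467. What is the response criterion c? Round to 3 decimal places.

z(0.958) = 1.7279, z(0.467) = -0.0828
c = −½·[z(H) + z(FA)] = −0.5 × (1.7279 + (-0.0828)) = -0.82255

c = -0.823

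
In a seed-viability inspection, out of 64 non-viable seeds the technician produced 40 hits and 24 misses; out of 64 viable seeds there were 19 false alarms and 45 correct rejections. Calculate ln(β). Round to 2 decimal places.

H = 40/64 = 0.6250
FA = 19/64 = 0.2969
z(H) = 0.319
z(FA) = -0.533
ln β = −½·[z(H)² − z(FA)²] = −0.5 × (0.102 − 0.284) = 0.091

ln β = 0.09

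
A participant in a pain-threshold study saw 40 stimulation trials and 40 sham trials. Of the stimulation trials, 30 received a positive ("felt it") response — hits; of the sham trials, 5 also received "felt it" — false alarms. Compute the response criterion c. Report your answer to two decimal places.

c = 0.24

H = 30/40 = 0.7500
FA = 5/40 = 0.1250
z(0.7500) = 0.6745, z(0.1250) = -1.1503
c = −½·[z(H) + z(FA)] = −0.5 × (0.6745 + (-1.1503)) = 0.2379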